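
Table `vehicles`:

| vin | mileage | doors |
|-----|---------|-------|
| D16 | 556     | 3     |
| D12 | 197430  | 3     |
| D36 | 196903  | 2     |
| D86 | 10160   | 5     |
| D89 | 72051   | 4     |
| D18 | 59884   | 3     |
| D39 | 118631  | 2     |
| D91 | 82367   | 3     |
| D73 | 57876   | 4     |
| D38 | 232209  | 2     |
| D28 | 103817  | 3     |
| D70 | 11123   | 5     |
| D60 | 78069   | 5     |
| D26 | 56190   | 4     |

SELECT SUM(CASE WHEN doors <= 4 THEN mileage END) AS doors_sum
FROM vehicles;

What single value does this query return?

vin=D16: ✓ → 556
vin=D12: ✓ → 197430
vin=D36: ✓ → 196903
vin=D86: ✗
vin=D89: ✓ → 72051
vin=D18: ✓ → 59884
vin=D39: ✓ → 118631
vin=D91: ✓ → 82367
vin=D73: ✓ → 57876
vin=D38: ✓ → 232209
vin=D28: ✓ → 103817
vin=D70: ✗
vin=D60: ✗
vin=D26: ✓ → 56190
doors_sum = 556 + 197430 + 196903 + 72051 + 59884 + 118631 + 82367 + 57876 + 232209 + 103817 + 56190 = 1177914

1177914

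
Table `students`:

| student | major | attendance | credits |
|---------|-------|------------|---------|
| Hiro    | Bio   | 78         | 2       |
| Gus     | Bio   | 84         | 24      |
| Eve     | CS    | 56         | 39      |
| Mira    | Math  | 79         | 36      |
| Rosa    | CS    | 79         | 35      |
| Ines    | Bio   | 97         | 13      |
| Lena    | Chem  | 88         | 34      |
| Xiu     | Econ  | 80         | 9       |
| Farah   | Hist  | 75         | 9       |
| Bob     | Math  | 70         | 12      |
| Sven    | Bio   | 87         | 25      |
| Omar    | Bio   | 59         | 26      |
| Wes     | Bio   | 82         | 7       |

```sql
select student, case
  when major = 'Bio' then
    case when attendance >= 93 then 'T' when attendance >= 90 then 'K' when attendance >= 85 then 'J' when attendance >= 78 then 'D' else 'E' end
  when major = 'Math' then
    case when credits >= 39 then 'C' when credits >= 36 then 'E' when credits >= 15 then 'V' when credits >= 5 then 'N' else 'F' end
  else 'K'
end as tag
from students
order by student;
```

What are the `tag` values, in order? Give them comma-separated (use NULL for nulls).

N, K, K, D, D, T, K, E, E, K, J, D, K

student=Bob: major='Math' → inner[credits >= 5] → N
student=Eve: major='CS' → outer ELSE → K
student=Farah: major='Hist' → outer ELSE → K
student=Gus: major='Bio' → inner[attendance >= 78] → D
student=Hiro: major='Bio' → inner[attendance >= 78] → D
student=Ines: major='Bio' → inner[attendance >= 93] → T
student=Lena: major='Chem' → outer ELSE → K
student=Mira: major='Math' → inner[credits >= 36] → E
student=Omar: major='Bio' → inner[ELSE] → E
student=Rosa: major='CS' → outer ELSE → K
student=Sven: major='Bio' → inner[attendance >= 85] → J
student=Wes: major='Bio' → inner[attendance >= 78] → D
student=Xiu: major='Econ' → outer ELSE → K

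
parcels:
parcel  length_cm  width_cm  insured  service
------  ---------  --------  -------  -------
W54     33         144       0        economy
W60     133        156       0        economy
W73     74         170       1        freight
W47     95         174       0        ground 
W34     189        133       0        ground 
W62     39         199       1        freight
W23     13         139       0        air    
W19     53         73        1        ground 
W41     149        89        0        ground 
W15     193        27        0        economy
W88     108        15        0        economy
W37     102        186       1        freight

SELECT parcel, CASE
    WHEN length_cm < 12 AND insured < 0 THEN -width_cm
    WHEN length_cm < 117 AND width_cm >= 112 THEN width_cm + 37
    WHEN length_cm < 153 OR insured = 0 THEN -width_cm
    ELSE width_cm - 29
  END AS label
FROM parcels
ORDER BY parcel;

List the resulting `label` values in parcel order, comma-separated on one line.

parcel=W15: length_cm < 153 OR insured = 0 → -27
parcel=W19: length_cm < 153 OR insured = 0 → -73
parcel=W23: length_cm < 117 AND width_cm >= 112 → 176
parcel=W34: length_cm < 153 OR insured = 0 → -133
parcel=W37: length_cm < 117 AND width_cm >= 112 → 223
parcel=W41: length_cm < 153 OR insured = 0 → -89
parcel=W47: length_cm < 117 AND width_cm >= 112 → 211
parcel=W54: length_cm < 117 AND width_cm >= 112 → 181
parcel=W60: length_cm < 153 OR insured = 0 → -156
parcel=W62: length_cm < 117 AND width_cm >= 112 → 236
parcel=W73: length_cm < 117 AND width_cm >= 112 → 207
parcel=W88: length_cm < 153 OR insured = 0 → -15

-27, -73, 176, -133, 223, -89, 211, 181, -156, 236, 207, -15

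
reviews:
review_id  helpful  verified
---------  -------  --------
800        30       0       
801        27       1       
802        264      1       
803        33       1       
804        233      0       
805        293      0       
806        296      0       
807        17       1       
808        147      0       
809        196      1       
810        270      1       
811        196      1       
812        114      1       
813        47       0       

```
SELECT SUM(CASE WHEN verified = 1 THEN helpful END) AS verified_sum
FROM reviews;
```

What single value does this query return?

1117

review_id=800: ✗
review_id=801: ✓ → 27
review_id=802: ✓ → 264
review_id=803: ✓ → 33
review_id=804: ✗
review_id=805: ✗
review_id=806: ✗
review_id=807: ✓ → 17
review_id=808: ✗
review_id=809: ✓ → 196
review_id=810: ✓ → 270
review_id=811: ✓ → 196
review_id=812: ✓ → 114
review_id=813: ✗
verified_sum = 27 + 264 + 33 + 17 + 196 + 270 + 196 + 114 = 1117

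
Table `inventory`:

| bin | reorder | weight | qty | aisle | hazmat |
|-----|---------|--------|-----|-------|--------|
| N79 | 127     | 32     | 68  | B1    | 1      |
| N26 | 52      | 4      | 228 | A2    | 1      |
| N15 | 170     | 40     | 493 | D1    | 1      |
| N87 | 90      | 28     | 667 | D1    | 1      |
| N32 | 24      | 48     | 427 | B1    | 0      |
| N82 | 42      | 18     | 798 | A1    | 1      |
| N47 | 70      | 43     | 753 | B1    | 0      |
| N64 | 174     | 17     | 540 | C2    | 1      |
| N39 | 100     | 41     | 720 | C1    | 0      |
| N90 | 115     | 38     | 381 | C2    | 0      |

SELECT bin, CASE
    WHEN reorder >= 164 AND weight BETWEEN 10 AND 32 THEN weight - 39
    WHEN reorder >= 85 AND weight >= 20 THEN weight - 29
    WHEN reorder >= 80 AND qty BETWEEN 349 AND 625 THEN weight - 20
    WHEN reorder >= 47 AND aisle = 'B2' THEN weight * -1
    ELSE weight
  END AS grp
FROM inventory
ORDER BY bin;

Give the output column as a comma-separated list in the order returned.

11, 4, 48, 12, 43, -22, 3, 18, -1, 9

bin=N15: reorder >= 85 AND weight >= 20 → 11
bin=N26: ELSE → 4
bin=N32: ELSE → 48
bin=N39: reorder >= 85 AND weight >= 20 → 12
bin=N47: ELSE → 43
bin=N64: reorder >= 164 AND weight BETWEEN 10 AND 32 → -22
bin=N79: reorder >= 85 AND weight >= 20 → 3
bin=N82: ELSE → 18
bin=N87: reorder >= 85 AND weight >= 20 → -1
bin=N90: reorder >= 85 AND weight >= 20 → 9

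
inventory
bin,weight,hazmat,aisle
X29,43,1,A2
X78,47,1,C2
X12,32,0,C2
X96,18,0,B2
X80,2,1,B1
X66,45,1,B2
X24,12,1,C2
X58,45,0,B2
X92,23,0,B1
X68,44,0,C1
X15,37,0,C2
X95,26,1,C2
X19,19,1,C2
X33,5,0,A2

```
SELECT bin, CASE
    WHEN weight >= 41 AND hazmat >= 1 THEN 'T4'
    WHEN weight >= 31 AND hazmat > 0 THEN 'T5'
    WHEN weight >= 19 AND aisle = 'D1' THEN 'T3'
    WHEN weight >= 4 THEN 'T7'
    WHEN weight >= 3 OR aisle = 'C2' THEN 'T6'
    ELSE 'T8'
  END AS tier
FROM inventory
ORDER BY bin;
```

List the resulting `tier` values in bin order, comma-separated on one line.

bin=X12: weight >= 4 → T7
bin=X15: weight >= 4 → T7
bin=X19: weight >= 4 → T7
bin=X24: weight >= 4 → T7
bin=X29: weight >= 41 AND hazmat >= 1 → T4
bin=X33: weight >= 4 → T7
bin=X58: weight >= 4 → T7
bin=X66: weight >= 41 AND hazmat >= 1 → T4
bin=X68: weight >= 4 → T7
bin=X78: weight >= 41 AND hazmat >= 1 → T4
bin=X80: ELSE → T8
bin=X92: weight >= 4 → T7
bin=X95: weight >= 4 → T7
bin=X96: weight >= 4 → T7

T7, T7, T7, T7, T4, T7, T7, T4, T7, T4, T8, T7, T7, T7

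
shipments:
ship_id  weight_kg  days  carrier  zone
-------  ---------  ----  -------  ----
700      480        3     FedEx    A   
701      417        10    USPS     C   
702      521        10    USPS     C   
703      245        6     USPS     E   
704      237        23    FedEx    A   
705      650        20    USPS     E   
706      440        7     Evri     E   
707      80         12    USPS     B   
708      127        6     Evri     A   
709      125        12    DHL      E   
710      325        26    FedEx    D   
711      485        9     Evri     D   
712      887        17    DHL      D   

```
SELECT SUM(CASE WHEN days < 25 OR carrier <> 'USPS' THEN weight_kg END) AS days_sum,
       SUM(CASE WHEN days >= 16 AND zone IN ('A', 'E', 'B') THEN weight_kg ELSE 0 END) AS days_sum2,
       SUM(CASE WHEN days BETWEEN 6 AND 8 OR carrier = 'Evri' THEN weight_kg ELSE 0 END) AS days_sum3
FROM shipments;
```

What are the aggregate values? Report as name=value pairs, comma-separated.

[days_sum: days < 25 OR carrier <> 'USPS']
ship_id=700: ✓ → 480
ship_id=701: ✓ → 417
ship_id=702: ✓ → 521
ship_id=703: ✓ → 245
ship_id=704: ✓ → 237
ship_id=705: ✓ → 650
ship_id=706: ✓ → 440
ship_id=707: ✓ → 80
ship_id=708: ✓ → 127
ship_id=709: ✓ → 125
ship_id=710: ✓ → 325
ship_id=711: ✓ → 485
ship_id=712: ✓ → 887
days_sum = 480 + 417 + 521 + 245 + 237 + 650 + 440 + 80 + 127 + 125 + 325 + 485 + 887 = 5019
—
[days_sum2: days >= 16 AND zone IN ('A', 'E', 'B')]
ship_id=700: ✗
ship_id=701: ✗
ship_id=702: ✗
ship_id=703: ✗
ship_id=704: ✓ → 237
ship_id=705: ✓ → 650
ship_id=706: ✗
ship_id=707: ✗
ship_id=708: ✗
ship_id=709: ✗
ship_id=710: ✗
ship_id=711: ✗
ship_id=712: ✗
days_sum2 = 237 + 650 = 887
—
[days_sum3: days BETWEEN 6 AND 8 OR carrier = 'Evri']
ship_id=700: ✗
ship_id=701: ✗
ship_id=702: ✗
ship_id=703: ✓ → 245
ship_id=704: ✗
ship_id=705: ✗
ship_id=706: ✓ → 440
ship_id=707: ✗
ship_id=708: ✓ → 127
ship_id=709: ✗
ship_id=710: ✗
ship_id=711: ✓ → 485
ship_id=712: ✗
days_sum3 = 245 + 440 + 127 + 485 = 1297

days_sum=5019, days_sum2=887, days_sum3=1297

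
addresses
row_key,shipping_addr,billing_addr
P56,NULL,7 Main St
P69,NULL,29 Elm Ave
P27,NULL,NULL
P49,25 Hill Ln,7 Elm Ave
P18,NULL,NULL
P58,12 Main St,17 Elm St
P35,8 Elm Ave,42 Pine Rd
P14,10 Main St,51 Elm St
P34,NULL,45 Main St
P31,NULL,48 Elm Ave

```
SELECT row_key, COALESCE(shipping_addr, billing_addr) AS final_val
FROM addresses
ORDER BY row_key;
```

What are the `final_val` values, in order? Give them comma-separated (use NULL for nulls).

row_key=P14: shipping_addr=10 Main St → 10 Main St
row_key=P18: shipping_addr=NULL, billing_addr=NULL (all NULL) → NULL
row_key=P27: shipping_addr=NULL, billing_addr=NULL (all NULL) → NULL
row_key=P31: shipping_addr=NULL, billing_addr=48 Elm Ave → 48 Elm Ave
row_key=P34: shipping_addr=NULL, billing_addr=45 Main St → 45 Main St
row_key=P35: shipping_addr=8 Elm Ave → 8 Elm Ave
row_key=P49: shipping_addr=25 Hill Ln → 25 Hill Ln
row_key=P56: shipping_addr=NULL, billing_addr=7 Main St → 7 Main St
row_key=P58: shipping_addr=12 Main St → 12 Main St
row_key=P69: shipping_addr=NULL, billing_addr=29 Elm Ave → 29 Elm Ave

10 Main St, NULL, NULL, 48 Elm Ave, 45 Main St, 8 Elm Ave, 25 Hill Ln, 7 Main St, 12 Main St, 29 Elm Ave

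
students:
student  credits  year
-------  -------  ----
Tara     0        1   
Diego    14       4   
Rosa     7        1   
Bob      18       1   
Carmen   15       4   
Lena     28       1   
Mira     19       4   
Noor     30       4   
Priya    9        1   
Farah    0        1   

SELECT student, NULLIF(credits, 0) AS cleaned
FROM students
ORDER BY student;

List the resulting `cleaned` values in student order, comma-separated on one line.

student=Bob: credits=18 vs 0: differ → 18
student=Carmen: credits=15 vs 0: differ → 15
student=Diego: credits=14 vs 0: differ → 14
student=Farah: credits=0 vs 0: equal → NULL
student=Lena: credits=28 vs 0: differ → 28
student=Mira: credits=19 vs 0: differ → 19
student=Noor: credits=30 vs 0: differ → 30
student=Priya: credits=9 vs 0: differ → 9
student=Rosa: credits=7 vs 0: differ → 7
student=Tara: credits=0 vs 0: equal → NULL

18, 15, 14, NULL, 28, 19, 30, 9, 7, NULL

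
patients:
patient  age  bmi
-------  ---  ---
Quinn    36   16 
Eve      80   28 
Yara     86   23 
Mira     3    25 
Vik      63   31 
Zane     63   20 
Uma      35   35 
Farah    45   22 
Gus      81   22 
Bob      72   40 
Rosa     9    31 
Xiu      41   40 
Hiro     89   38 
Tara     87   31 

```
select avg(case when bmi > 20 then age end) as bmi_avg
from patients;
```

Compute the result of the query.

patient=Quinn: ✗
patient=Eve: ✓ → 80
patient=Yara: ✓ → 86
patient=Mira: ✓ → 3
patient=Vik: ✓ → 63
patient=Zane: ✗
patient=Uma: ✓ → 35
patient=Farah: ✓ → 45
patient=Gus: ✓ → 81
patient=Bob: ✓ → 72
patient=Rosa: ✓ → 9
patient=Xiu: ✓ → 41
patient=Hiro: ✓ → 89
patient=Tara: ✓ → 87
bmi_avg = (80 + 86 + 3 + 63 + 35 + 45 + 81 + 72 + 9 + 41 + 89 + 87) / 12 = 57.5833333333

57.5833333333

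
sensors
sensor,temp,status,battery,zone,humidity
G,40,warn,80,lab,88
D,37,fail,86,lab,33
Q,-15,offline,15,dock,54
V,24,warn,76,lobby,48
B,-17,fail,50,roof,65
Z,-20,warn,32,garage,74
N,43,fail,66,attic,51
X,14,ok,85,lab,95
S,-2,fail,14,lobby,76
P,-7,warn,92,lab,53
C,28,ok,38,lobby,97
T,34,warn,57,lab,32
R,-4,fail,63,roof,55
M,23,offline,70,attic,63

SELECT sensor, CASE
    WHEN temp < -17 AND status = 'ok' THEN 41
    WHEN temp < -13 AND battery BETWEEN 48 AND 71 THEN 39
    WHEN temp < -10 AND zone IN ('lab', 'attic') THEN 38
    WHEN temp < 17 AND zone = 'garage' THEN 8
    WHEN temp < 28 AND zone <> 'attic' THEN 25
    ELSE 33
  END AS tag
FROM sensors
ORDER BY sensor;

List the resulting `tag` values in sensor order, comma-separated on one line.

39, 33, 33, 33, 33, 33, 25, 25, 25, 25, 33, 25, 25, 8

sensor=B: temp < -13 AND battery BETWEEN 48 AND 71 → 39
sensor=C: ELSE → 33
sensor=D: ELSE → 33
sensor=G: ELSE → 33
sensor=M: ELSE → 33
sensor=N: ELSE → 33
sensor=P: temp < 28 AND zone <> 'attic' → 25
sensor=Q: temp < 28 AND zone <> 'attic' → 25
sensor=R: temp < 28 AND zone <> 'attic' → 25
sensor=S: temp < 28 AND zone <> 'attic' → 25
sensor=T: ELSE → 33
sensor=V: temp < 28 AND zone <> 'attic' → 25
sensor=X: temp < 28 AND zone <> 'attic' → 25
sensor=Z: temp < 17 AND zone = 'garage' → 8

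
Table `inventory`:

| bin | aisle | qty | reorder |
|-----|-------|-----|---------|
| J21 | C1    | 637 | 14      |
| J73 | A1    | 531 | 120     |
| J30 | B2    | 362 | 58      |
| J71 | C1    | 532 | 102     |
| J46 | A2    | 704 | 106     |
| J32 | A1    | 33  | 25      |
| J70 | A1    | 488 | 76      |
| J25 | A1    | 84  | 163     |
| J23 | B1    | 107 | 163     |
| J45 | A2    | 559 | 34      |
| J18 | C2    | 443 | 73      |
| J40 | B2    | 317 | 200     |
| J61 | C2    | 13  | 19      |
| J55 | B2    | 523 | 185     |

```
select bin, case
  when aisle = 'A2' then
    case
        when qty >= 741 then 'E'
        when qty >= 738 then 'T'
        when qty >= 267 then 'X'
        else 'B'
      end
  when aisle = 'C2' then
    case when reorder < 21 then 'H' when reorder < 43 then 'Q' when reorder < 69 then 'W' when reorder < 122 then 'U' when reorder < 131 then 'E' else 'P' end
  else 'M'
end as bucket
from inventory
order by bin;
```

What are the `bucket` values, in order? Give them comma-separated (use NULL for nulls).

bin=J18: aisle='C2' → inner[reorder < 122] → U
bin=J21: aisle='C1' → outer ELSE → M
bin=J23: aisle='B1' → outer ELSE → M
bin=J25: aisle='A1' → outer ELSE → M
bin=J30: aisle='B2' → outer ELSE → M
bin=J32: aisle='A1' → outer ELSE → M
bin=J40: aisle='B2' → outer ELSE → M
bin=J45: aisle='A2' → inner[qty >= 267] → X
bin=J46: aisle='A2' → inner[qty >= 267] → X
bin=J55: aisle='B2' → outer ELSE → M
bin=J61: aisle='C2' → inner[reorder < 21] → H
bin=J70: aisle='A1' → outer ELSE → M
bin=J71: aisle='C1' → outer ELSE → M
bin=J73: aisle='A1' → outer ELSE → M

U, M, M, M, M, M, M, X, X, M, H, M, M, M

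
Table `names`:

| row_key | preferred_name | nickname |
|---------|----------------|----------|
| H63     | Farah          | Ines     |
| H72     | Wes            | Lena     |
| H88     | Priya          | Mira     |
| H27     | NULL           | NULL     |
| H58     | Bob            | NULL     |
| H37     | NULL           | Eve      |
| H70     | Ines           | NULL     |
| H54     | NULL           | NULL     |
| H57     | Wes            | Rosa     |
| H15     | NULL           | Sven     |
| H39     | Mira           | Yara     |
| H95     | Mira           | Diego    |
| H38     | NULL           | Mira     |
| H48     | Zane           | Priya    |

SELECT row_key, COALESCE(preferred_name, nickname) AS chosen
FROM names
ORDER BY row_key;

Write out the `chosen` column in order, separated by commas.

Sven, NULL, Eve, Mira, Mira, Zane, NULL, Wes, Bob, Farah, Ines, Wes, Priya, Mira

row_key=H15: preferred_name=NULL, nickname=Sven → Sven
row_key=H27: preferred_name=NULL, nickname=NULL (all NULL) → NULL
row_key=H37: preferred_name=NULL, nickname=Eve → Eve
row_key=H38: preferred_name=NULL, nickname=Mira → Mira
row_key=H39: preferred_name=Mira → Mira
row_key=H48: preferred_name=Zane → Zane
row_key=H54: preferred_name=NULL, nickname=NULL (all NULL) → NULL
row_key=H57: preferred_name=Wes → Wes
row_key=H58: preferred_name=Bob → Bob
row_key=H63: preferred_name=Farah → Farah
row_key=H70: preferred_name=Ines → Ines
row_key=H72: preferred_name=Wes → Wes
row_key=H88: preferred_name=Priya → Priya
row_key=H95: preferred_name=Mira → Mira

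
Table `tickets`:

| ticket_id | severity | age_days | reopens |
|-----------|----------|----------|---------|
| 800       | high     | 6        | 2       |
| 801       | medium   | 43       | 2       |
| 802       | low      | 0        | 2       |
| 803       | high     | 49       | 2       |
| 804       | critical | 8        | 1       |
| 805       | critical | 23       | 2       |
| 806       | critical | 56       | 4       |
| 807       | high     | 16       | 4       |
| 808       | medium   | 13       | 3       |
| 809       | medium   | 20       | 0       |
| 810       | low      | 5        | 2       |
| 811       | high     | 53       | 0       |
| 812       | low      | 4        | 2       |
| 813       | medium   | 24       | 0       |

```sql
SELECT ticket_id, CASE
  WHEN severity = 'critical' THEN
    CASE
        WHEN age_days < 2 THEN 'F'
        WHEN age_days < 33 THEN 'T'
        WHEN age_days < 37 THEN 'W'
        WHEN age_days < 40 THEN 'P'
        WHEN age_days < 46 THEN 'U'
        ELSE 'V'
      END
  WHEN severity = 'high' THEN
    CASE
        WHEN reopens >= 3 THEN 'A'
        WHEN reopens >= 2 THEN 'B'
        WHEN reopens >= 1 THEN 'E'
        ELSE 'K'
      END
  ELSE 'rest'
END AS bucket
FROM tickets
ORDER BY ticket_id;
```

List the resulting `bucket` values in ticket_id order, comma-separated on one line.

ticket_id=800: severity='high' → inner[reopens >= 2] → B
ticket_id=801: severity='medium' → outer ELSE → rest
ticket_id=802: severity='low' → outer ELSE → rest
ticket_id=803: severity='high' → inner[reopens >= 2] → B
ticket_id=804: severity='critical' → inner[age_days < 33] → T
ticket_id=805: severity='critical' → inner[age_days < 33] → T
ticket_id=806: severity='critical' → inner[ELSE] → V
ticket_id=807: severity='high' → inner[reopens >= 3] → A
ticket_id=808: severity='medium' → outer ELSE → rest
ticket_id=809: severity='medium' → outer ELSE → rest
ticket_id=810: severity='low' → outer ELSE → rest
ticket_id=811: severity='high' → inner[ELSE] → K
ticket_id=812: severity='low' → outer ELSE → rest
ticket_id=813: severity='medium' → outer ELSE → rest

B, rest, rest, B, T, T, V, A, rest, rest, rest, K, rest, rest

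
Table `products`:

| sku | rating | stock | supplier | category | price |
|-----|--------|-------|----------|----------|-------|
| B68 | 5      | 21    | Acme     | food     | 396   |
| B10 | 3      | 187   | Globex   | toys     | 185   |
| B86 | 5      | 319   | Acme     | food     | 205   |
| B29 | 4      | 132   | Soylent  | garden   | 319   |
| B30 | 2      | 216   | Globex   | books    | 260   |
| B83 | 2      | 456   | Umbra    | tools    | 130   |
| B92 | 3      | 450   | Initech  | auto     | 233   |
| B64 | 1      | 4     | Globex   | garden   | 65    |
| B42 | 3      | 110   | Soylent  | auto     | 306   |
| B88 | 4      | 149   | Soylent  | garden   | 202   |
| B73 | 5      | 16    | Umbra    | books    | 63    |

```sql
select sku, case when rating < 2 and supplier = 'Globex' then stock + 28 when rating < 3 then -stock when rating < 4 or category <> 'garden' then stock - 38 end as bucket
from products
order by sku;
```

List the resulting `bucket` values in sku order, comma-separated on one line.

149, NULL, -216, 72, 32, -17, -22, -456, 281, NULL, 412

sku=B10: rating < 4 or category <> 'garden' → 149
sku=B29: (no match → NULL) → NULL
sku=B30: rating < 3 → -216
sku=B42: rating < 4 or category <> 'garden' → 72
sku=B64: rating < 2 and supplier = 'Globex' → 32
sku=B68: rating < 4 or category <> 'garden' → -17
sku=B73: rating < 4 or category <> 'garden' → -22
sku=B83: rating < 3 → -456
sku=B86: rating < 4 or category <> 'garden' → 281
sku=B88: (no match → NULL) → NULL
sku=B92: rating < 4 or category <> 'garden' → 412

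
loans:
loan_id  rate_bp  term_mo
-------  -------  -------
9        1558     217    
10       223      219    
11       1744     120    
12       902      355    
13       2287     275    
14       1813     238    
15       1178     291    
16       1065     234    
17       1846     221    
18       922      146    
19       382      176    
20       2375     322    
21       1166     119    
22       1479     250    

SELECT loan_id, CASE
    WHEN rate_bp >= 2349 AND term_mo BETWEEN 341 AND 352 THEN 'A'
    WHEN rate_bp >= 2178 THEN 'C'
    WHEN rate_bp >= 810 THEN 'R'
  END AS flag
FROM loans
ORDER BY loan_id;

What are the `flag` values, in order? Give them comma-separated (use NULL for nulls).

loan_id=9: rate_bp >= 810 → R
loan_id=10: (no match → NULL) → NULL
loan_id=11: rate_bp >= 810 → R
loan_id=12: rate_bp >= 810 → R
loan_id=13: rate_bp >= 2178 → C
loan_id=14: rate_bp >= 810 → R
loan_id=15: rate_bp >= 810 → R
loan_id=16: rate_bp >= 810 → R
loan_id=17: rate_bp >= 810 → R
loan_id=18: rate_bp >= 810 → R
loan_id=19: (no match → NULL) → NULL
loan_id=20: rate_bp >= 2178 → C
loan_id=21: rate_bp >= 810 → R
loan_id=22: rate_bp >= 810 → R

R, NULL, R, R, C, R, R, R, R, R, NULL, C, R, R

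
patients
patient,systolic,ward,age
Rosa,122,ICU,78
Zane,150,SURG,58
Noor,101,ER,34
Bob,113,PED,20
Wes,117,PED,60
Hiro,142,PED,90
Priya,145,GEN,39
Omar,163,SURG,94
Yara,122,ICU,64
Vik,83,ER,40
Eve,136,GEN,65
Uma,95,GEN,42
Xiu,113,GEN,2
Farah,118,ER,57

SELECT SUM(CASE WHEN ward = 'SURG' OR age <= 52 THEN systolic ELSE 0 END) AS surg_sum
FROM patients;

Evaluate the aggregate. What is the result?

963

patient=Rosa: ✗
patient=Zane: ✓ → 150
patient=Noor: ✓ → 101
patient=Bob: ✓ → 113
patient=Wes: ✗
patient=Hiro: ✗
patient=Priya: ✓ → 145
patient=Omar: ✓ → 163
patient=Yara: ✗
patient=Vik: ✓ → 83
patient=Eve: ✗
patient=Uma: ✓ → 95
patient=Xiu: ✓ → 113
patient=Farah: ✗
surg_sum = 150 + 101 + 113 + 145 + 163 + 83 + 95 + 113 = 963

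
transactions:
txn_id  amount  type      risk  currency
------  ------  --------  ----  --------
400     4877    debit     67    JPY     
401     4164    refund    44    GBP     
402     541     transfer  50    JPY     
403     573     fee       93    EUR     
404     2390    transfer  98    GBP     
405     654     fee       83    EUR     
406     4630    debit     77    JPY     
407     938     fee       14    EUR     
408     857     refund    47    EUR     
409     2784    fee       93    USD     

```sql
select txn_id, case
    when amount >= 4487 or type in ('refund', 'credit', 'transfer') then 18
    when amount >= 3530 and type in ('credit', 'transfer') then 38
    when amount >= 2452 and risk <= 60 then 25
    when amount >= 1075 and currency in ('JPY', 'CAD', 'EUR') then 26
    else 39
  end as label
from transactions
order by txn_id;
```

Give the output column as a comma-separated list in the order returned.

txn_id=400: amount >= 4487 or type in ('refund', 'credit', 'transfer') → 18
txn_id=401: amount >= 4487 or type in ('refund', 'credit', 'transfer') → 18
txn_id=402: amount >= 4487 or type in ('refund', 'credit', 'transfer') → 18
txn_id=403: ELSE → 39
txn_id=404: amount >= 4487 or type in ('refund', 'credit', 'transfer') → 18
txn_id=405: ELSE → 39
txn_id=406: amount >= 4487 or type in ('refund', 'credit', 'transfer') → 18
txn_id=407: ELSE → 39
txn_id=408: amount >= 4487 or type in ('refund', 'credit', 'transfer') → 18
txn_id=409: ELSE → 39

18, 18, 18, 39, 18, 39, 18, 39, 18, 39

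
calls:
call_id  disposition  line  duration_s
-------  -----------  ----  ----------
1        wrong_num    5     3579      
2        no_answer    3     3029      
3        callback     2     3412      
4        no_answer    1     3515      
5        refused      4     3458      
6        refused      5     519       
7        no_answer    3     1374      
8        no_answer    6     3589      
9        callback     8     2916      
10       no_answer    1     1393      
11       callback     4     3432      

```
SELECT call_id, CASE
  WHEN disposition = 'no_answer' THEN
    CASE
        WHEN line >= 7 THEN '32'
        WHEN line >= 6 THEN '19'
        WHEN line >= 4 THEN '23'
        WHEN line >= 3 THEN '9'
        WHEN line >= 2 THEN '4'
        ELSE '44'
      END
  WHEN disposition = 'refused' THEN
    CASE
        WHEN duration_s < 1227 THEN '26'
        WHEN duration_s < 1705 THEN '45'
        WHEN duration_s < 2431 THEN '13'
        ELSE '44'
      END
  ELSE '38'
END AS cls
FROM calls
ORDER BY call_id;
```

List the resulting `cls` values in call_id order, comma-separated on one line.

call_id=1: disposition='wrong_num' → outer ELSE → 38
call_id=2: disposition='no_answer' → inner[line >= 3] → 9
call_id=3: disposition='callback' → outer ELSE → 38
call_id=4: disposition='no_answer' → inner[ELSE] → 44
call_id=5: disposition='refused' → inner[ELSE] → 44
call_id=6: disposition='refused' → inner[duration_s < 1227] → 26
call_id=7: disposition='no_answer' → inner[line >= 3] → 9
call_id=8: disposition='no_answer' → inner[line >= 6] → 19
call_id=9: disposition='callback' → outer ELSE → 38
call_id=10: disposition='no_answer' → inner[ELSE] → 44
call_id=11: disposition='callback' → outer ELSE → 38

38, 9, 38, 44, 44, 26, 9, 19, 38, 44, 38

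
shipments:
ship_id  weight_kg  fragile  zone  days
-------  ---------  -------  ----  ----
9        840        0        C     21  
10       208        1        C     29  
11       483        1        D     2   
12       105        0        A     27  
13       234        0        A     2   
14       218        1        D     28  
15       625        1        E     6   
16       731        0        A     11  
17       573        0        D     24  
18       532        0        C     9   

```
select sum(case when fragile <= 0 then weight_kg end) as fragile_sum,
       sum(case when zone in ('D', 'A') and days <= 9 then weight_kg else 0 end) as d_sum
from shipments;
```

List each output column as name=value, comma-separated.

fragile_sum=3015, d_sum=717

[fragile_sum: fragile <= 0]
ship_id=9: ✓ → 840
ship_id=10: ✗
ship_id=11: ✗
ship_id=12: ✓ → 105
ship_id=13: ✓ → 234
ship_id=14: ✗
ship_id=15: ✗
ship_id=16: ✓ → 731
ship_id=17: ✓ → 573
ship_id=18: ✓ → 532
fragile_sum = 840 + 105 + 234 + 731 + 573 + 532 = 3015
—
[d_sum: zone in ('D', 'A') and days <= 9]
ship_id=9: ✗
ship_id=10: ✗
ship_id=11: ✓ → 483
ship_id=12: ✗
ship_id=13: ✓ → 234
ship_id=14: ✗
ship_id=15: ✗
ship_id=16: ✗
ship_id=17: ✗
ship_id=18: ✗
d_sum = 483 + 234 = 717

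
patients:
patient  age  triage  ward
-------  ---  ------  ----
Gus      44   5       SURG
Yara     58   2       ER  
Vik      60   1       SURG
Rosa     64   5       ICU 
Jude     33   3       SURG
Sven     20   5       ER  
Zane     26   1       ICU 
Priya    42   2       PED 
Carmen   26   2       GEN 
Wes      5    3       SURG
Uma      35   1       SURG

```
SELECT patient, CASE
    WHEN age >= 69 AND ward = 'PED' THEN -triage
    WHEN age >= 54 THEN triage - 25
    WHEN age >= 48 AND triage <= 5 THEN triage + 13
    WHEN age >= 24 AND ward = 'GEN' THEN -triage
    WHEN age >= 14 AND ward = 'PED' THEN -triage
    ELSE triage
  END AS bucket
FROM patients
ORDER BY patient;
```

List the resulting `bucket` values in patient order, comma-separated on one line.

-2, 5, 3, -2, -20, 5, 1, -24, 3, -23, 1

patient=Carmen: age >= 24 AND ward = 'GEN' → -2
patient=Gus: ELSE → 5
patient=Jude: ELSE → 3
patient=Priya: age >= 14 AND ward = 'PED' → -2
patient=Rosa: age >= 54 → -20
patient=Sven: ELSE → 5
patient=Uma: ELSE → 1
patient=Vik: age >= 54 → -24
patient=Wes: ELSE → 3
patient=Yara: age >= 54 → -23
patient=Zane: ELSE → 1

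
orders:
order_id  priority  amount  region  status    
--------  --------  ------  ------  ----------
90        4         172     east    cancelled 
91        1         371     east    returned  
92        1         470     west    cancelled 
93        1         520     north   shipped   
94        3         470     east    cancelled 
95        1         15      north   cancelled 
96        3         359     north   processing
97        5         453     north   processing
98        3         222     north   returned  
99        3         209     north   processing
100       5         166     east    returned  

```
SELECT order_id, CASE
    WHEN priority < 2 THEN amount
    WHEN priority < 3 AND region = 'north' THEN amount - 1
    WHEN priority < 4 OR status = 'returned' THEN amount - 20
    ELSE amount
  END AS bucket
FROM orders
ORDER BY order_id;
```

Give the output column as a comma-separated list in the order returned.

order_id=90: ELSE → 172
order_id=91: priority < 2 → 371
order_id=92: priority < 2 → 470
order_id=93: priority < 2 → 520
order_id=94: priority < 4 OR status = 'returned' → 450
order_id=95: priority < 2 → 15
order_id=96: priority < 4 OR status = 'returned' → 339
order_id=97: ELSE → 453
order_id=98: priority < 4 OR status = 'returned' → 202
order_id=99: priority < 4 OR status = 'returned' → 189
order_id=100: priority < 4 OR status = 'returned' → 146

172, 371, 470, 520, 450, 15, 339, 453, 202, 189, 146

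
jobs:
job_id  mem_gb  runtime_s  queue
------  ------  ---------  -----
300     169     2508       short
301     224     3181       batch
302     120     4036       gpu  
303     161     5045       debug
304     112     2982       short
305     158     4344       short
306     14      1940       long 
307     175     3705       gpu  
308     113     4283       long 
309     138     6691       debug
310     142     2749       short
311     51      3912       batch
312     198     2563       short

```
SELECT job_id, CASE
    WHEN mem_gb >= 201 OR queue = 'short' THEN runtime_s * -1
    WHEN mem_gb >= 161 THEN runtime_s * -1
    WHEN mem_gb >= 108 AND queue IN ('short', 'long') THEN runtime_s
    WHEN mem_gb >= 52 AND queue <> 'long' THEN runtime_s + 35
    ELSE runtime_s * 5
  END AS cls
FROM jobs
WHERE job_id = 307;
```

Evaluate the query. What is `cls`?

-3705

job_id = 307: mem_gb=175, runtime_s=3705, queue=gpu.
mem_gb >= 201 OR queue = 'short' → false
mem_gb >= 161 → true → -3705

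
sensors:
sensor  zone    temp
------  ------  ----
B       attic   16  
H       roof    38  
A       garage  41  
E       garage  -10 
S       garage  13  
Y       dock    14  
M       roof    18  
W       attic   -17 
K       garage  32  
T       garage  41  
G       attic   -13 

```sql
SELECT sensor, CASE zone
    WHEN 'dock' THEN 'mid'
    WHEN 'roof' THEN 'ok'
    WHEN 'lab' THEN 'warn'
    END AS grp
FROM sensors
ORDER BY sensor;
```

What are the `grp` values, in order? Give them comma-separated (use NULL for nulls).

NULL, NULL, NULL, NULL, ok, NULL, ok, NULL, NULL, NULL, mid

sensor=A: (no match → NULL) → NULL
sensor=B: (no match → NULL) → NULL
sensor=E: (no match → NULL) → NULL
sensor=G: (no match → NULL) → NULL
sensor=H: zone='roof' → ok
sensor=K: (no match → NULL) → NULL
sensor=M: zone='roof' → ok
sensor=S: (no match → NULL) → NULL
sensor=T: (no match → NULL) → NULL
sensor=W: (no match → NULL) → NULL
sensor=Y: zone='dock' → mid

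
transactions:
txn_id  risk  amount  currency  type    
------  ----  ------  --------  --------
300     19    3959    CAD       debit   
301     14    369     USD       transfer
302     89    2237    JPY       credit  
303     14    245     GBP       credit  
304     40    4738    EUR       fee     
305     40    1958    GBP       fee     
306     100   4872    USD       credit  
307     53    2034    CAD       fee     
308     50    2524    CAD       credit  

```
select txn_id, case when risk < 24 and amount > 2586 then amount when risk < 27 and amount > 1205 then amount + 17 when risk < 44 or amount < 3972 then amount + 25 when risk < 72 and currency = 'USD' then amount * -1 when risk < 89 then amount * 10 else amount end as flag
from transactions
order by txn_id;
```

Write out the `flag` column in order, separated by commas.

3959, 394, 2262, 270, 4763, 1983, 4872, 2059, 2549

txn_id=300: risk < 24 and amount > 2586 → 3959
txn_id=301: risk < 44 or amount < 3972 → 394
txn_id=302: risk < 44 or amount < 3972 → 2262
txn_id=303: risk < 44 or amount < 3972 → 270
txn_id=304: risk < 44 or amount < 3972 → 4763
txn_id=305: risk < 44 or amount < 3972 → 1983
txn_id=306: ELSE → 4872
txn_id=307: risk < 44 or amount < 3972 → 2059
txn_id=308: risk < 44 or amount < 3972 → 2549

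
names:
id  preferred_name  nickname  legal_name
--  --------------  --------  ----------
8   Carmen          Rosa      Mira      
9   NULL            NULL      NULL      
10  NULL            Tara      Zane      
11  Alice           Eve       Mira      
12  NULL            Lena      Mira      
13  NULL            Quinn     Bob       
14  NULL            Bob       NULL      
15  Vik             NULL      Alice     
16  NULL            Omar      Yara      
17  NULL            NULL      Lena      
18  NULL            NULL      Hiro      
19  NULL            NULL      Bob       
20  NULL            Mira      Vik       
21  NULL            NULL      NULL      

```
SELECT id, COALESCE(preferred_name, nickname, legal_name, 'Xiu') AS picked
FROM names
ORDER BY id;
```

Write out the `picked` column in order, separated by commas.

Carmen, Xiu, Tara, Alice, Lena, Quinn, Bob, Vik, Omar, Lena, Hiro, Bob, Mira, Xiu

id=8: preferred_name=Carmen → Carmen
id=9: preferred_name=NULL, nickname=NULL, legal_name=NULL, → literal Xiu → Xiu
id=10: preferred_name=NULL, nickname=Tara → Tara
id=11: preferred_name=Alice → Alice
id=12: preferred_name=NULL, nickname=Lena → Lena
id=13: preferred_name=NULL, nickname=Quinn → Quinn
id=14: preferred_name=NULL, nickname=Bob → Bob
id=15: preferred_name=Vik → Vik
id=16: preferred_name=NULL, nickname=Omar → Omar
id=17: preferred_name=NULL, nickname=NULL, legal_name=Lena → Lena
id=18: preferred_name=NULL, nickname=NULL, legal_name=Hiro → Hiro
id=19: preferred_name=NULL, nickname=NULL, legal_name=Bob → Bob
id=20: preferred_name=NULL, nickname=Mira → Mira
id=21: preferred_name=NULL, nickname=NULL, legal_name=NULL, → literal Xiu → Xiu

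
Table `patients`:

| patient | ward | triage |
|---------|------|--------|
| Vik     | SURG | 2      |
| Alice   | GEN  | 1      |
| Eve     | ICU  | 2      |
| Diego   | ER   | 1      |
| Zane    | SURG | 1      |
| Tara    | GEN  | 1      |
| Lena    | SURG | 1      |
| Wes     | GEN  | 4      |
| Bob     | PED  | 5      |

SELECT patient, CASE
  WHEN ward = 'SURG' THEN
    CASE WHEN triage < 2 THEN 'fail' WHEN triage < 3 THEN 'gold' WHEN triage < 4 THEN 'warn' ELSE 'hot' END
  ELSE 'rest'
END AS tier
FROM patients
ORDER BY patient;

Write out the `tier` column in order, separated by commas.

rest, rest, rest, rest, fail, rest, gold, rest, fail

patient=Alice: ward='GEN' → outer ELSE → rest
patient=Bob: ward='PED' → outer ELSE → rest
patient=Diego: ward='ER' → outer ELSE → rest
patient=Eve: ward='ICU' → outer ELSE → rest
patient=Lena: ward='SURG' → inner[triage < 2] → fail
patient=Tara: ward='GEN' → outer ELSE → rest
patient=Vik: ward='SURG' → inner[triage < 3] → gold
patient=Wes: ward='GEN' → outer ELSE → rest
patient=Zane: ward='SURG' → inner[triage < 2] → fail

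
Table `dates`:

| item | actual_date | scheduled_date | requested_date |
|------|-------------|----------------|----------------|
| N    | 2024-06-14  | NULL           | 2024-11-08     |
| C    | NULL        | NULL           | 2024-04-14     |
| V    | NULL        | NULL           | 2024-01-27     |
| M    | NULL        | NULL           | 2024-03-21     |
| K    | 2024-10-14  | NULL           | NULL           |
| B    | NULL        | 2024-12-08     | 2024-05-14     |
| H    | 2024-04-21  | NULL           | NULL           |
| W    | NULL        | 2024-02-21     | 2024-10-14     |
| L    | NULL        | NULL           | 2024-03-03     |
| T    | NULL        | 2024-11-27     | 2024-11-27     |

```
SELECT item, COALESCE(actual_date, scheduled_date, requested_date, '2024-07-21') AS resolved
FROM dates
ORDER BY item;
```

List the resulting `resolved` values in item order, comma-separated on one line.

item=B: actual_date=NULL, scheduled_date=2024-12-08 → 2024-12-08
item=C: actual_date=NULL, scheduled_date=NULL, requested_date=2024-04-14 → 2024-04-14
item=H: actual_date=2024-04-21 → 2024-04-21
item=K: actual_date=2024-10-14 → 2024-10-14
item=L: actual_date=NULL, scheduled_date=NULL, requested_date=2024-03-03 → 2024-03-03
item=M: actual_date=NULL, scheduled_date=NULL, requested_date=2024-03-21 → 2024-03-21
item=N: actual_date=2024-06-14 → 2024-06-14
item=T: actual_date=NULL, scheduled_date=2024-11-27 → 2024-11-27
item=V: actual_date=NULL, scheduled_date=NULL, requested_date=2024-01-27 → 2024-01-27
item=W: actual_date=NULL, scheduled_date=2024-02-21 → 2024-02-21

2024-12-08, 2024-04-14, 2024-04-21, 2024-10-14, 2024-03-03, 2024-03-21, 2024-06-14, 2024-11-27, 2024-01-27, 2024-02-21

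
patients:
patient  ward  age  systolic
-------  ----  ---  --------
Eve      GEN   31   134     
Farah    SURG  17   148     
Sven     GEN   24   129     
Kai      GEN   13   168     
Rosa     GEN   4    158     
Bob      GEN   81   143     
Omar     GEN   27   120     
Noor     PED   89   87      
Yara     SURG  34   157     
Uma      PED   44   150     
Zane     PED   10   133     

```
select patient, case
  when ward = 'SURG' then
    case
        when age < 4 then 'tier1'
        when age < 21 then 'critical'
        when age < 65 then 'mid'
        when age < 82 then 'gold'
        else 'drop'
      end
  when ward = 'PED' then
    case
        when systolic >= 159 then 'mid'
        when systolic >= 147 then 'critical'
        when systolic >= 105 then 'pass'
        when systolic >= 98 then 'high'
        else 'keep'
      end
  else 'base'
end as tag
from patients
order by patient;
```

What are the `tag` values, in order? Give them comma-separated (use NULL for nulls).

patient=Bob: ward='GEN' → outer ELSE → base
patient=Eve: ward='GEN' → outer ELSE → base
patient=Farah: ward='SURG' → inner[age < 21] → critical
patient=Kai: ward='GEN' → outer ELSE → base
patient=Noor: ward='PED' → inner[ELSE] → keep
patient=Omar: ward='GEN' → outer ELSE → base
patient=Rosa: ward='GEN' → outer ELSE → base
patient=Sven: ward='GEN' → outer ELSE → base
patient=Uma: ward='PED' → inner[systolic >= 147] → critical
patient=Yara: ward='SURG' → inner[age < 65] → mid
patient=Zane: ward='PED' → inner[systolic >= 105] → pass

base, base, critical, base, keep, base, base, base, critical, mid, pass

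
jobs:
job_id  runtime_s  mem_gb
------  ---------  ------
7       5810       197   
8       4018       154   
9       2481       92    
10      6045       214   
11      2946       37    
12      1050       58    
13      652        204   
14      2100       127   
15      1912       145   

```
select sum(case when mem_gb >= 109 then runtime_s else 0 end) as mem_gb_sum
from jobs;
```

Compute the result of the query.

job_id=7: ✓ → 5810
job_id=8: ✓ → 4018
job_id=9: ✗
job_id=10: ✓ → 6045
job_id=11: ✗
job_id=12: ✗
job_id=13: ✓ → 652
job_id=14: ✓ → 2100
job_id=15: ✓ → 1912
mem_gb_sum = 5810 + 4018 + 6045 + 652 + 2100 + 1912 = 20537

20537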